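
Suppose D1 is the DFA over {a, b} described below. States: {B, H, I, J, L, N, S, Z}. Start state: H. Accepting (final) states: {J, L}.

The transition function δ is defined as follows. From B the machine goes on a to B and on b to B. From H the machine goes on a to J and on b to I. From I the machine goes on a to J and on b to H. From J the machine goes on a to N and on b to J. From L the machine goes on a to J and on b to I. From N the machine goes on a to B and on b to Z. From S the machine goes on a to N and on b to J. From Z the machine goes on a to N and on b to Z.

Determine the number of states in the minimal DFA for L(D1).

States {L,S} cannot be reached from the start state, so discard them.
Start with accepting vs non-accepting: {J} | {B,H,I,N,Z}.
Refine {B,H,I,N,Z} on symbol a: members go to different blocks, giving {B,N,Z} and {H,I}.
No further refinement is possible. Final partition (3 blocks): {J} | {B,N,Z} | {H,I}.

3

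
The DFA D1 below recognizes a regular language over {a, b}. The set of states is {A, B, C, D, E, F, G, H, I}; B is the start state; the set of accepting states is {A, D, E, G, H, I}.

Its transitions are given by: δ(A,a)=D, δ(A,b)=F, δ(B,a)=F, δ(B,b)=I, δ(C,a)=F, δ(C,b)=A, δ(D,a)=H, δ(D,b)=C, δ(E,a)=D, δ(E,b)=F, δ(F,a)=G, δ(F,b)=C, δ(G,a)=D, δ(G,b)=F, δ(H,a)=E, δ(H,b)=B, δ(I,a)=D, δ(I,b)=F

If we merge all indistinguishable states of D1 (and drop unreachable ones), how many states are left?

5

P0 = {A,D,E,G,H,I} | {B,C,F}.
On input a, block {B,C,F} splits into {B,C} and {F}.
On input b, block {A,D,E,G,H,I} splits into {A,E,G,I} and {D,H}.
Refine {D,H} on symbol a: members go to different blocks, giving {D} and {H}.
The partition is now stable with 5 blocks: {A,E,G,I} | {B,C} | {F} | {D} | {H}.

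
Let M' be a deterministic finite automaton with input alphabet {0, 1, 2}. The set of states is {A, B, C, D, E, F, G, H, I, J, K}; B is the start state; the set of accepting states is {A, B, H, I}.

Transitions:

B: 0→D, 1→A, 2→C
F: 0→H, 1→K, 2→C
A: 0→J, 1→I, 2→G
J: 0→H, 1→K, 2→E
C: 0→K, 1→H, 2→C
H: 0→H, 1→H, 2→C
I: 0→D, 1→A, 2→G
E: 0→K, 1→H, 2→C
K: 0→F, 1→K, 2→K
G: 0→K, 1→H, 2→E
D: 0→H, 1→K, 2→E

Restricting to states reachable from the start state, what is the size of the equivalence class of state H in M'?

1

Every state is reachable, so we keep all 11.
P0 = {A,B,H,I} | {C,D,E,F,G,J,K}.
On input 0, block {A,B,H,I} splits into {A,B,I} and {H}.
Split {C,D,E,F,G,J,K} by δ(·,0) → {C,E,G,K} and {D,F,J}.
Refine {C,E,G,K} on symbol 0: members go to different blocks, giving {C,E,G} and {K}.
Stable partition: {A,B,I} | {C,E,G} | {H} | {D,F,J} | {K} — 5 equivalence classes.
State H belongs to the block {H}, which has 1 states.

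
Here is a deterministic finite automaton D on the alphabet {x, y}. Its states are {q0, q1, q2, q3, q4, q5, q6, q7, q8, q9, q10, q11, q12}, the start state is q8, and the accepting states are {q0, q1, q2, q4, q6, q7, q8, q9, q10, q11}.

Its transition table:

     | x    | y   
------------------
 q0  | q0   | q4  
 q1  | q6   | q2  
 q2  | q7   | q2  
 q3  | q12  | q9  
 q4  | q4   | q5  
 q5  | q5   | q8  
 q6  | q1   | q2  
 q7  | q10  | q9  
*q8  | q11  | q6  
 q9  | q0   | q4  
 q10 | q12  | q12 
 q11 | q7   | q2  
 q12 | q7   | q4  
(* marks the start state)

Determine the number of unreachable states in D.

1

No path from q8 leads to q3; the other 12 states are all reachable.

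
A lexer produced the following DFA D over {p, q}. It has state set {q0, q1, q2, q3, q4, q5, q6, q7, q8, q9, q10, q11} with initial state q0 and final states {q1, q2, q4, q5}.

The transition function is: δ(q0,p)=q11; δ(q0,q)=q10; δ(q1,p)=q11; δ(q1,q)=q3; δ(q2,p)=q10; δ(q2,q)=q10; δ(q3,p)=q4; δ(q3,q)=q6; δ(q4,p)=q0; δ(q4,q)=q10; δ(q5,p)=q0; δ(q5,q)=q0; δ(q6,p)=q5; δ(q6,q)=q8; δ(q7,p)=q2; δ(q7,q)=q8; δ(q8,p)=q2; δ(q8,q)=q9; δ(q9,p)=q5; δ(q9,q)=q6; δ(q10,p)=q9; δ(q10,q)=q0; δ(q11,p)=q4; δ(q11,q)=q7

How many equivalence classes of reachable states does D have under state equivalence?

First remove the unreachable states {q1,q3}; 10 states remain.
Start with accepting vs non-accepting: {q2,q4,q5} | {q0,q6,q7,q8,q9,q10,q11}.
On input p, block {q0,q6,q7,q8,q9,q10,q11} splits into {q6,q7,q8,q9,q11} and {q0,q10}.
The partition is now stable with 3 blocks: {q2,q4,q5} | {q6,q7,q8,q9,q11} | {q0,q10}.

3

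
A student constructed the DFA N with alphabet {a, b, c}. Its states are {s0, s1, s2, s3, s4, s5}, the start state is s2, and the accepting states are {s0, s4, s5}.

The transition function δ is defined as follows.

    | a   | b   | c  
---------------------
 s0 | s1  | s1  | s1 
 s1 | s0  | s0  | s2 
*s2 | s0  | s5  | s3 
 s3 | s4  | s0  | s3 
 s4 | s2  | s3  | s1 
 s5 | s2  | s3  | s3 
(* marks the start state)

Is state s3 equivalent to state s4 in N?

No

All states are reachable from the start state.
Initial partition by acceptance: {s0,s4,s5} | {s1,s2,s3}.
The partition is now stable with 2 blocks: {s0,s4,s5} | {s1,s2,s3}.
s3 and s4 end up in different blocks, so they are distinguishable. For instance, the string 'ε' is accepted from only s4.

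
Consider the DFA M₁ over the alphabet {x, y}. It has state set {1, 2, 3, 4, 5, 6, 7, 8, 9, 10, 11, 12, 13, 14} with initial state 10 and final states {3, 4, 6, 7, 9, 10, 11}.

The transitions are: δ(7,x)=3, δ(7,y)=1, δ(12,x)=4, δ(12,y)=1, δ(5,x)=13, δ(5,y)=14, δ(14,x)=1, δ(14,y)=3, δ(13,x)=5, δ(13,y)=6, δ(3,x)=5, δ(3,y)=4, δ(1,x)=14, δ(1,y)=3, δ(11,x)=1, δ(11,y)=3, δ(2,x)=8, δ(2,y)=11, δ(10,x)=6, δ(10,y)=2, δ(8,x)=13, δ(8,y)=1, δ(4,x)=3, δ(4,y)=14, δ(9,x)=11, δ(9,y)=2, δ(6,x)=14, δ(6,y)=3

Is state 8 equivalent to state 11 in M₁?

No

Reachable states from the start: {1,2,3,4,5,6,8,10,11,13,14}. Unreachable: {7,9,12} — drop them.
Initial partition by acceptance: {3,4,6,10,11} | {1,2,5,8,13,14}.
On input x, block {3,4,6,10,11} splits into {3,6,11} and {4,10}.
On input y, block {3,6,11} splits into {6,11} and {3}.
On input y, block {1,2,5,8,13,14} splits into {1,14} and {2,13} and {5,8}.
Refine {4,10} on symbol x: members go to different blocks, giving {4} and {10}.
Stable partition: {6,11} | {1,14} | {4} | {3} | {2,13} | {5,8} | {10} — 7 equivalence classes.
8 and 11 end up in different blocks, so they are distinguishable. For instance, the string 'ε' is accepted from only 11.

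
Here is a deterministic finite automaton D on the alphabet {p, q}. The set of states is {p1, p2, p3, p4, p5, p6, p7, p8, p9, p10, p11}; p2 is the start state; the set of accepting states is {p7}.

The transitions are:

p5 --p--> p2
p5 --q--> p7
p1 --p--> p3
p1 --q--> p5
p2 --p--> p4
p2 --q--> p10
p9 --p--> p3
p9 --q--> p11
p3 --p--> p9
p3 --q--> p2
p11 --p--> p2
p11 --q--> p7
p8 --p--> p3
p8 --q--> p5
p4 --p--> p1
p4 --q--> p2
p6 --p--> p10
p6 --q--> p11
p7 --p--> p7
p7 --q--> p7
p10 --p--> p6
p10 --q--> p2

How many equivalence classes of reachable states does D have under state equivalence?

States {p8} cannot be reached from the start state, so discard them.
P0 = {p7} | {p1,p2,p3,p4,p5,p6,p9,p10,p11}.
Refine {p1,p2,p3,p4,p5,p6,p9,p10,p11} on symbol q: members go to different blocks, giving {p1,p2,p3,p4,p6,p9,p10} and {p5,p11}.
On input q, block {p1,p2,p3,p4,p6,p9,p10} splits into {p2,p3,p4,p10} and {p1,p6,p9}.
Refine {p2,p3,p4,p10} on symbol p: members go to different blocks, giving {p3,p4,p10} and {p2}.
Stable partition: {p7} | {p3,p4,p10} | {p5,p11} | {p1,p6,p9} | {p2} — 5 equivalence classes.

5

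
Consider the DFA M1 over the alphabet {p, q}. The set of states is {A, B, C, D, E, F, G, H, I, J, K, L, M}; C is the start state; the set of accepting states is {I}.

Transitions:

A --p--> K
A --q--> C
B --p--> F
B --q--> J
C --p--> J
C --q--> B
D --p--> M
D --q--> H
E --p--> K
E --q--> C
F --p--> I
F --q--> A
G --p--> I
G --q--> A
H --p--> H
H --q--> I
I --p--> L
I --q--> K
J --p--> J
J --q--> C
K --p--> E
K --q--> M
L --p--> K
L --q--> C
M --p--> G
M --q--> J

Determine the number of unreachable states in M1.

2

Starting at C and following transitions, the reachable set is {A, B, C, E, F, G, I, J, K, L, M}. That leaves D, H unreachable — 2 in total.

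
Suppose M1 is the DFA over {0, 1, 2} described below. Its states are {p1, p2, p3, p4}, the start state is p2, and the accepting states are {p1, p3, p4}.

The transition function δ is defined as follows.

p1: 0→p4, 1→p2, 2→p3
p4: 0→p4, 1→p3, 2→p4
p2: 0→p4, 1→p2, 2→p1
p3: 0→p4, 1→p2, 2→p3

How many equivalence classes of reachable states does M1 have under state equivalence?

3

Every state is reachable, so we keep all 4.
Initial partition by acceptance: {p1,p3,p4} | {p2}.
Refine {p1,p3,p4} on symbol 1: members go to different blocks, giving {p1,p3} and {p4}.
Stable partition: {p1,p3} | {p2} | {p4} — 3 equivalence classes.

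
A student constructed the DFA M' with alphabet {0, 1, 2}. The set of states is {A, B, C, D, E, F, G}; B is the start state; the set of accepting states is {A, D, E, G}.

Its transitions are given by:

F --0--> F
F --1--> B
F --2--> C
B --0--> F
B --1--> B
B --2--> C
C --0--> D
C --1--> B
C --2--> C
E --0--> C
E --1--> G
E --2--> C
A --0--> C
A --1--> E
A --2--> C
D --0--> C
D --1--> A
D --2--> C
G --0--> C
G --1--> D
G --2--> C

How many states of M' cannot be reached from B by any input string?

0

Exploring from B, all states are eventually visited, so none are unreachable.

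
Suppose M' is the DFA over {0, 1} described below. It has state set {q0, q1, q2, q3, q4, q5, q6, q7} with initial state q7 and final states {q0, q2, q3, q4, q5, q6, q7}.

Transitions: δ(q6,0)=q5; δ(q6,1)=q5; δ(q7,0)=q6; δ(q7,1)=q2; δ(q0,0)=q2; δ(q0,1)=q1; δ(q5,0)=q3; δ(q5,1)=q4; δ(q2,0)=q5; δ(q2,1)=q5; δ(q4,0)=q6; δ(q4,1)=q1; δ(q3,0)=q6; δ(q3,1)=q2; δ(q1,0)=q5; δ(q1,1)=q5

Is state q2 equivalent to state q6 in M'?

Yes

States {q0} cannot be reached from the start state, so discard them.
Initial partition by acceptance: {q2,q3,q4,q5,q6,q7} | {q1}.
Split {q2,q3,q4,q5,q6,q7} by δ(·,1) → {q2,q3,q5,q6,q7} and {q4}.
Refine {q2,q3,q5,q6,q7} on symbol 1: members go to different blocks, giving {q2,q3,q6,q7} and {q5}.
Refine {q2,q3,q6,q7} on symbol 0: members go to different blocks, giving {q2,q6} and {q3,q7}.
The partition is now stable with 5 blocks: {q2,q6} | {q1} | {q4} | {q5} | {q3,q7}.
q2 and q6 lie in the same block of the stable partition, so they are equivalent — no string distinguishes them.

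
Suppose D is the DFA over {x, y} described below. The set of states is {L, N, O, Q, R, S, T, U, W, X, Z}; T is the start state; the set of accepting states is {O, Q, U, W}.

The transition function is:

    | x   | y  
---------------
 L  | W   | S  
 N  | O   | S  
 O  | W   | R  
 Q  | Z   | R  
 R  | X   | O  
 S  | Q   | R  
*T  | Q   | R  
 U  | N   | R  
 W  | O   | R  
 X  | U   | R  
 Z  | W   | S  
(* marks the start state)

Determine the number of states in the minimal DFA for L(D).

5

States {L} cannot be reached from the start state, so discard them.
P0 = {O,Q,U,W} | {N,R,S,T,X,Z}.
Split {O,Q,U,W} by δ(·,x) → {O,W} and {Q,U}.
Refine {N,R,S,T,X,Z} on symbol x: members go to different blocks, giving {S,T,X} and {N,Z} and {R}.
No further refinement is possible. Final partition (5 blocks): {O,W} | {S,T,X} | {Q,U} | {N,Z} | {R}.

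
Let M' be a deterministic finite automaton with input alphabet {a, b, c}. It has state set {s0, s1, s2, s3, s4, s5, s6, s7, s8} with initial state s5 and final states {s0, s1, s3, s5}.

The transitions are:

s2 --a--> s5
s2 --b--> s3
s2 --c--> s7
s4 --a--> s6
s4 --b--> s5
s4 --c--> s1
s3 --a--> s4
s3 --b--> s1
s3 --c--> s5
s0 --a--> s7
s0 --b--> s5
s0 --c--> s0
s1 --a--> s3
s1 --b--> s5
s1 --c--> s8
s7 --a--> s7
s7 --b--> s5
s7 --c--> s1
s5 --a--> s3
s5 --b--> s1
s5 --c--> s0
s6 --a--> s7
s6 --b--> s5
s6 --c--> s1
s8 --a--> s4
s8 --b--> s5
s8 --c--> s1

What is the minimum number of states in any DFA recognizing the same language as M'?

5

Reachable states from the start: {s0,s1,s3,s4,s5,s6,s7,s8}. Unreachable: {s2} — drop them.
Start with accepting vs non-accepting: {s0,s1,s3,s5} | {s4,s6,s7,s8}.
Split {s0,s1,s3,s5} by δ(·,a) → {s0,s3} and {s1,s5}.
Split {s0,s3} by δ(·,c) → {s0} and {s3}.
Split {s1,s5} by δ(·,c) → {s1} and {s5}.
No further refinement is possible. Final partition (5 blocks): {s0} | {s4,s6,s7,s8} | {s1} | {s3} | {s5}.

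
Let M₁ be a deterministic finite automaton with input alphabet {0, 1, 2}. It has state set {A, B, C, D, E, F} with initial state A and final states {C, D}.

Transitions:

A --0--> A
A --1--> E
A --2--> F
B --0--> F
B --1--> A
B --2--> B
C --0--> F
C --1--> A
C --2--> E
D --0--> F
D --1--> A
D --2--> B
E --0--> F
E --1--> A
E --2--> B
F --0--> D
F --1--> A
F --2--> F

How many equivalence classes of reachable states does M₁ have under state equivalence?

States {C} cannot be reached from the start state, so discard them.
Initial partition by acceptance: {D} | {A,B,E,F}.
Split {A,B,E,F} by δ(·,0) → {A,B,E} and {F}.
Split {A,B,E} by δ(·,0) → {B,E} and {A}.
The partition is now stable with 4 blocks: {D} | {B,E} | {F} | {A}.

4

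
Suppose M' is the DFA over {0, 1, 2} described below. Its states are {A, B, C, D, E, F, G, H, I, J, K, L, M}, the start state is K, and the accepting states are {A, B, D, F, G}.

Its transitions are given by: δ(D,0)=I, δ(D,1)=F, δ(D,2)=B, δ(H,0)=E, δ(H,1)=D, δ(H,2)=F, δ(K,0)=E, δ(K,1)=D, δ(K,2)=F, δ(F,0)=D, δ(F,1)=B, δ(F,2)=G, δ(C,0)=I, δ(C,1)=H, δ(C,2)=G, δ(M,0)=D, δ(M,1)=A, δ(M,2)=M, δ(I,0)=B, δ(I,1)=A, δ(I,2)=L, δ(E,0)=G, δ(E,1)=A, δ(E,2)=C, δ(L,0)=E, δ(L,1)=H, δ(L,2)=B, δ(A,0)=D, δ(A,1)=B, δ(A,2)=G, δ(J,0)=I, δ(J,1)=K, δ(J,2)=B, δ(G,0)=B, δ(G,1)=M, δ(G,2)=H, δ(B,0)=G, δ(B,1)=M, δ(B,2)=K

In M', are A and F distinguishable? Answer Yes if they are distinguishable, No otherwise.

No

States {J} cannot be reached from the start state, so discard them.
Start with accepting vs non-accepting: {A,B,D,F,G} | {C,E,H,I,K,L,M}.
Split {A,B,D,F,G} by δ(·,0) → {A,B,F,G} and {D}.
Split {A,B,F,G} by δ(·,0) → {A,F} and {B,G}.
On input 0, block {C,E,H,I,K,L,M} splits into {C,H,K,L} and {E,I} and {M}.
Refine {C,H,K,L} on symbol 1: members go to different blocks, giving {C,L} and {H,K}.
No further refinement is possible. Final partition (7 blocks): {A,F} | {C,L} | {D} | {B,G} | {E,I} | {M} | {H,K}.
A and F lie in the same block of the stable partition, so they are equivalent — no string distinguishes them.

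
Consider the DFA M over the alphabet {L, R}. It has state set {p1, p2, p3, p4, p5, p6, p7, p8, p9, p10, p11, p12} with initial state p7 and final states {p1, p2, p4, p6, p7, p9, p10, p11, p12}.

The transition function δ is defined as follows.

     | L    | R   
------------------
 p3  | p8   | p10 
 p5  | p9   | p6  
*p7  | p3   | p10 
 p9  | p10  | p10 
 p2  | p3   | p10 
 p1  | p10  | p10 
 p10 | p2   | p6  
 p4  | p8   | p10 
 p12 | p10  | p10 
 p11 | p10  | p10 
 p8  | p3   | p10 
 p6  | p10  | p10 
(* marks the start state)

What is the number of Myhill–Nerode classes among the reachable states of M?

Reachable states from the start: {p2,p3,p6,p7,p8,p10}. Unreachable: {p1,p4,p5,p9,p11,p12} — drop them.
Start with accepting vs non-accepting: {p2,p6,p7,p10} | {p3,p8}.
Refine {p2,p6,p7,p10} on symbol L: members go to different blocks, giving {p2,p7} and {p6,p10}.
Refine {p6,p10} on symbol L: members go to different blocks, giving {p6} and {p10}.
No further refinement is possible. Final partition (4 blocks): {p2,p7} | {p3,p8} | {p6} | {p10}.

4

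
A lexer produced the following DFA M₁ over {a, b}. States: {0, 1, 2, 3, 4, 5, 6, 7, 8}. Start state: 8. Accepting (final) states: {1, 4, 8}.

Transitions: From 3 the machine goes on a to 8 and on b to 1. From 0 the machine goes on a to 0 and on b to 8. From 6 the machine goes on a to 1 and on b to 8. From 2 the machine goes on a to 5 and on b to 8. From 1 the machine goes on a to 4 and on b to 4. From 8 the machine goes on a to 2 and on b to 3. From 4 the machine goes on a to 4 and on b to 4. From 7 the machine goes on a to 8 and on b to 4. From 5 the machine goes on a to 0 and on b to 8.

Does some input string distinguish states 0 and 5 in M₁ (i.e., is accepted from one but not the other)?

States {6,7} cannot be reached from the start state, so discard them.
Initial partition by acceptance: {1,4,8} | {0,2,3,5}.
Refine {1,4,8} on symbol a: members go to different blocks, giving {1,4} and {8}.
Refine {0,2,3,5} on symbol a: members go to different blocks, giving {0,2,5} and {3}.
The partition is now stable with 4 blocks: {1,4} | {0,2,5} | {8} | {3}.
0 and 5 lie in the same block of the stable partition, so they are equivalent — no string distinguishes them.

No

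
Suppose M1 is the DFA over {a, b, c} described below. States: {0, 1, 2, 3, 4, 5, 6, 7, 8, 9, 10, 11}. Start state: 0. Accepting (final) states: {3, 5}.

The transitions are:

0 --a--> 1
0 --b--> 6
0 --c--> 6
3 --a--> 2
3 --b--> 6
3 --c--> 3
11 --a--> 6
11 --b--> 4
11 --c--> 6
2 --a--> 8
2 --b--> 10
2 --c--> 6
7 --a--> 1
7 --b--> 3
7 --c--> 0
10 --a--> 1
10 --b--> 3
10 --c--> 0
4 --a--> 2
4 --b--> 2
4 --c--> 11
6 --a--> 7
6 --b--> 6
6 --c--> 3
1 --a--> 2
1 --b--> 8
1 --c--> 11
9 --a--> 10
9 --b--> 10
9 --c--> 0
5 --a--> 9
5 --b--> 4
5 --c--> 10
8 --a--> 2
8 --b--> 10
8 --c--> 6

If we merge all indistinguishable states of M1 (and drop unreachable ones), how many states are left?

7

First remove the unreachable states {5,9}; 10 states remain.
P0 = {3} | {0,1,2,4,6,7,8,10,11}.
On input b, block {0,1,2,4,6,7,8,10,11} splits into {0,1,2,4,6,8,11} and {7,10}.
Refine {0,1,2,4,6,8,11} on symbol a: members go to different blocks, giving {0,1,2,4,8,11} and {6}.
Refine {0,1,2,4,8,11} on symbol a: members go to different blocks, giving {0,1,2,4,8} and {11}.
On input b, block {0,1,2,4,8} splits into {1,4} and {2,8} and {0}.
The partition is now stable with 7 blocks: {3} | {1,4} | {7,10} | {6} | {11} | {2,8} | {0}.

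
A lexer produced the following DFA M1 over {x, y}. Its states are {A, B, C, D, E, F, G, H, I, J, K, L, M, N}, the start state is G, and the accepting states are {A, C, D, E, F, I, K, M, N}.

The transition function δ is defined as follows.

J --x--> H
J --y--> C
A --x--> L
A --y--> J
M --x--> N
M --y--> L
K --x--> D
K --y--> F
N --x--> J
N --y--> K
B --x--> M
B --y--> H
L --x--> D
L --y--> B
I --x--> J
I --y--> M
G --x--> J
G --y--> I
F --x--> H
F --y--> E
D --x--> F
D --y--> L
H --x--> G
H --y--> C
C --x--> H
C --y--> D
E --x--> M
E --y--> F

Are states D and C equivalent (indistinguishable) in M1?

No

Reachable states from the start: {B,C,D,E,F,G,H,I,J,K,L,M,N}. Unreachable: {A} — drop them.
P0 = {C,D,E,F,I,K,M,N} | {B,G,H,J,L}.
Split {C,D,E,F,I,K,M,N} by δ(·,x) → {C,F,I,N} and {D,E,K,M}.
Refine {B,G,H,J,L} on symbol x: members go to different blocks, giving {G,H,J} and {B,L}.
Split {D,E,K,M} by δ(·,x) → {D,M} and {E,K}.
Refine {C,F,I,N} on symbol y: members go to different blocks, giving {C,I} and {F,N}.
Refine {B,L} on symbol y: members go to different blocks, giving {B} and {L}.
The partition is now stable with 7 blocks: {C,I} | {G,H,J} | {D,M} | {B} | {E,K} | {F,N} | {L}.
D and C end up in different blocks, so they are distinguishable. For instance, the string 'x' is accepted from only D.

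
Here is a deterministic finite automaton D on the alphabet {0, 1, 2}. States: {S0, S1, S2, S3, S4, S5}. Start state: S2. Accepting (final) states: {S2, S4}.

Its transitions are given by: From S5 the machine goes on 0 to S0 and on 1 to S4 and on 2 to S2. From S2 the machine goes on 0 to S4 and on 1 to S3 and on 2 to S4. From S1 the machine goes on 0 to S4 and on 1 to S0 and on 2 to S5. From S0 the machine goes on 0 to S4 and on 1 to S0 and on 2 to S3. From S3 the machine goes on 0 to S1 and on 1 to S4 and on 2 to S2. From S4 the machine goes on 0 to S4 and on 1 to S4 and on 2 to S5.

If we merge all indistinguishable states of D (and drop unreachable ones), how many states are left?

4

Every state is reachable, so we keep all 6.
Initial partition by acceptance: {S2,S4} | {S0,S1,S3,S5}.
Split {S2,S4} by δ(·,1) → {S2} and {S4}.
Refine {S0,S1,S3,S5} on symbol 0: members go to different blocks, giving {S0,S1} and {S3,S5}.
Stable partition: {S2} | {S0,S1} | {S4} | {S3,S5} — 4 equivalence classes.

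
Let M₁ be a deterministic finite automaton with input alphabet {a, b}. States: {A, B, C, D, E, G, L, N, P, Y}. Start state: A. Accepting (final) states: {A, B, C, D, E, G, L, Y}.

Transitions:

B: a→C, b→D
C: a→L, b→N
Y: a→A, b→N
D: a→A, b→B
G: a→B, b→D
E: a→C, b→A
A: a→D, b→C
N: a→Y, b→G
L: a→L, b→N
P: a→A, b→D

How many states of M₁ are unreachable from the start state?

2

No path from A leads to E, P; the other 8 states are all reachable.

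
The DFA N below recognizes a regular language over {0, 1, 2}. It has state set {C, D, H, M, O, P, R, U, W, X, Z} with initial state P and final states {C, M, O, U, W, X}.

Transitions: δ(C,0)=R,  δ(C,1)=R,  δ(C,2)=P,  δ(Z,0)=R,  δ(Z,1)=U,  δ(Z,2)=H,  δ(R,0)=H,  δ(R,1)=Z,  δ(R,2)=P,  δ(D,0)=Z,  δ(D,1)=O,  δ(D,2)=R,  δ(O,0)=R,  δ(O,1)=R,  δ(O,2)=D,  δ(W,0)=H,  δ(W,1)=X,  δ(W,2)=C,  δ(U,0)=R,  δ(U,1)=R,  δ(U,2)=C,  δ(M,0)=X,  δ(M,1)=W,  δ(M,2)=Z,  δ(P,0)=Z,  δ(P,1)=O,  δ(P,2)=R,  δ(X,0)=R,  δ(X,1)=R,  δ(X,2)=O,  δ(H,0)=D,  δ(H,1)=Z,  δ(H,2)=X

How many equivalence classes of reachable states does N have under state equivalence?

First remove the unreachable states {M,W}; 9 states remain.
P0 = {C,O,U,X} | {D,H,P,R,Z}.
Split {C,O,U,X} by δ(·,2) → {C,O} and {U,X}.
Refine {D,H,P,R,Z} on symbol 1: members go to different blocks, giving {D,P} and {H,R} and {Z}.
Refine {H,R} on symbol 0: members go to different blocks, giving {R} and {H}.
Stable partition: {C,O} | {D,P} | {U,X} | {R} | {Z} | {H} — 6 equivalence classes.

6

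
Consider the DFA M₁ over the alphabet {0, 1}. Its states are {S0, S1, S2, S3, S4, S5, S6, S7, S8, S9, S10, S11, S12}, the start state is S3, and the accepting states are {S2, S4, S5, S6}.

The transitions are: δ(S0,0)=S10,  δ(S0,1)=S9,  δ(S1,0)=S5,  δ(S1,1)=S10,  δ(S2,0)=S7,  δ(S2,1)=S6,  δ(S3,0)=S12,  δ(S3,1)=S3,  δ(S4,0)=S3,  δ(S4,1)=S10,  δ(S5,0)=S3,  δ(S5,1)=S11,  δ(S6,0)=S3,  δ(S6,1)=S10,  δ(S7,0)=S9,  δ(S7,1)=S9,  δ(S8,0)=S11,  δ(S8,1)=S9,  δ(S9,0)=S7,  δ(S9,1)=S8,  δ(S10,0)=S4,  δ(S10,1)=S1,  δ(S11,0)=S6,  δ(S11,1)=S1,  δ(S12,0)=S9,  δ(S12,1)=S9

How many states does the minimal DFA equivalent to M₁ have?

6

States {S0,S2} cannot be reached from the start state, so discard them.
Initial partition by acceptance: {S4,S5,S6} | {S1,S3,S7,S8,S9,S10,S11,S12}.
Refine {S1,S3,S7,S8,S9,S10,S11,S12} on symbol 0: members go to different blocks, giving {S3,S7,S8,S9,S12} and {S1,S10,S11}.
On input 0, block {S3,S7,S8,S9,S12} splits into {S3,S7,S9,S12} and {S8}.
Split {S3,S7,S9,S12} by δ(·,1) → {S3,S7,S12} and {S9}.
Refine {S3,S7,S12} on symbol 0: members go to different blocks, giving {S7,S12} and {S3}.
The partition is now stable with 6 blocks: {S4,S5,S6} | {S7,S12} | {S1,S10,S11} | {S8} | {S9} | {S3}.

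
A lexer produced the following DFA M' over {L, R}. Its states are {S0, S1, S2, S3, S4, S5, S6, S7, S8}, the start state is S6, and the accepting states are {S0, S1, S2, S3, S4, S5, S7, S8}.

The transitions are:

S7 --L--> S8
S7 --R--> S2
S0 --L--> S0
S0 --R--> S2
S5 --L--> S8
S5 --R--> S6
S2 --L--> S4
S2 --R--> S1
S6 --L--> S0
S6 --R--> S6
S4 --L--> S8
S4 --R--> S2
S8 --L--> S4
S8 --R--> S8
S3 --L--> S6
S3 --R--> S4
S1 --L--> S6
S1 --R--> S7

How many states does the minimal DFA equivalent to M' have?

States {S3,S5} cannot be reached from the start state, so discard them.
Start with accepting vs non-accepting: {S0,S1,S2,S4,S7,S8} | {S6}.
Split {S0,S1,S2,S4,S7,S8} by δ(·,L) → {S0,S2,S4,S7,S8} and {S1}.
Split {S0,S2,S4,S7,S8} by δ(·,R) → {S0,S4,S7,S8} and {S2}.
Refine {S0,S4,S7,S8} on symbol R: members go to different blocks, giving {S0,S4,S7} and {S8}.
Refine {S0,S4,S7} on symbol L: members go to different blocks, giving {S4,S7} and {S0}.
No further refinement is possible. Final partition (6 blocks): {S4,S7} | {S6} | {S1} | {S2} | {S8} | {S0}.

6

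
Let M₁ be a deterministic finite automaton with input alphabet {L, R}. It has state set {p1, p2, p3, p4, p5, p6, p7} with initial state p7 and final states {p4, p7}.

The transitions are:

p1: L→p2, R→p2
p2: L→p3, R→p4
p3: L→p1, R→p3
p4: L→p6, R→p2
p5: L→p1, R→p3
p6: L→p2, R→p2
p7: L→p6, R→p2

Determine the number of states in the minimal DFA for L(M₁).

States {p5} cannot be reached from the start state, so discard them.
Initial partition by acceptance: {p4,p7} | {p1,p2,p3,p6}.
Refine {p1,p2,p3,p6} on symbol R: members go to different blocks, giving {p1,p3,p6} and {p2}.
Refine {p1,p3,p6} on symbol L: members go to different blocks, giving {p1,p6} and {p3}.
The partition is now stable with 4 blocks: {p4,p7} | {p1,p6} | {p2} | {p3}.

4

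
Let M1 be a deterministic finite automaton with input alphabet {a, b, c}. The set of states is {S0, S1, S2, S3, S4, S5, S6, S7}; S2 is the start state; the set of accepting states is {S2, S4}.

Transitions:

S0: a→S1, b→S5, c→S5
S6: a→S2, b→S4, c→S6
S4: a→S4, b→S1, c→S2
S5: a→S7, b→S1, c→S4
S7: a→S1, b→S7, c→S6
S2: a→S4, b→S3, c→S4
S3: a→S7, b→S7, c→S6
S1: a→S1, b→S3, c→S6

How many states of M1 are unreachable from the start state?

2

No path from S2 leads to S0, S5; the other 6 states are all reachable.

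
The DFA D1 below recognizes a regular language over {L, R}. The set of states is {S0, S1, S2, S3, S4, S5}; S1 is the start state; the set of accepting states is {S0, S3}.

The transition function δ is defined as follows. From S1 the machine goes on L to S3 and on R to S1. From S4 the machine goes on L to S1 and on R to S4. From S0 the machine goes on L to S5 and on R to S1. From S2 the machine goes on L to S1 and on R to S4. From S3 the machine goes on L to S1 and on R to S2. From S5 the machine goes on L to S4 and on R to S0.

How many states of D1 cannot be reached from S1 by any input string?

BFS from S1 reaches {S1, S2, S3, S4}; the 2 state(s) S0, S5 are never visited.

2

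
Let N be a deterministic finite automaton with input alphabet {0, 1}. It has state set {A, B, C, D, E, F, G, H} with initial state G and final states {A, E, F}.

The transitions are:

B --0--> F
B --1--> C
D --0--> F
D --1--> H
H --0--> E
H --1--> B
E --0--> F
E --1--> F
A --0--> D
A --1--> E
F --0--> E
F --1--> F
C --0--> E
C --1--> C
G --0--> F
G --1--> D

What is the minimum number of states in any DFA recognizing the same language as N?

2

States {A} cannot be reached from the start state, so discard them.
P0 = {E,F} | {B,C,D,G,H}.
No further refinement is possible. Final partition (2 blocks): {E,F} | {B,C,D,G,H}.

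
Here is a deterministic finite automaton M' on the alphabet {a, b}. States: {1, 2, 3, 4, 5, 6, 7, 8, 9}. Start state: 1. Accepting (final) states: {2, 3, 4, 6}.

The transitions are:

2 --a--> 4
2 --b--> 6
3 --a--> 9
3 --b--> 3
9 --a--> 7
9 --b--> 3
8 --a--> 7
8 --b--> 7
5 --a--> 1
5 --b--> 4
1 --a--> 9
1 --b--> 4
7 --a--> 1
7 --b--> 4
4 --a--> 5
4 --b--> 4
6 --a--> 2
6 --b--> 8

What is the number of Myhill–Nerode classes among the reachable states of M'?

First remove the unreachable states {2,6,8}; 6 states remain.
Start with accepting vs non-accepting: {3,4} | {1,5,7,9}.
No further refinement is possible. Final partition (2 blocks): {3,4} | {1,5,7,9}.

2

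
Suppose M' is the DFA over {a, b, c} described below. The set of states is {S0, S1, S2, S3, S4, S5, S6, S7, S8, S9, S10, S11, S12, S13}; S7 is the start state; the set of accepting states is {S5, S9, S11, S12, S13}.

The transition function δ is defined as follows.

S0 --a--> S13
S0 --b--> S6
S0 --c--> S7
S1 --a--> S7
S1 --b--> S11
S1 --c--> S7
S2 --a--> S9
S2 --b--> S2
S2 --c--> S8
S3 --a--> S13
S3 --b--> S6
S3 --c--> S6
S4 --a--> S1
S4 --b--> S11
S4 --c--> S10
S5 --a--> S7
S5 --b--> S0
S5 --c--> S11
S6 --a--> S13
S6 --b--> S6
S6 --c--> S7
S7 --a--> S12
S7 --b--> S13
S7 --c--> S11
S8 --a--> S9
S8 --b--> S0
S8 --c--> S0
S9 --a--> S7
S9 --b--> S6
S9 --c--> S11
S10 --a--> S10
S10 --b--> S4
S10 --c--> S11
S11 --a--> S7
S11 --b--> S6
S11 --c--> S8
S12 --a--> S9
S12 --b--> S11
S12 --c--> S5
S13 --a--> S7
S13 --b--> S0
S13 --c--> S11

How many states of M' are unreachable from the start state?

5

BFS from S7 reaches {S0, S5, S6, S7, S8, S9, S11, S12, S13}; the 5 state(s) S1, S2, S3, S4, S10 are never visited.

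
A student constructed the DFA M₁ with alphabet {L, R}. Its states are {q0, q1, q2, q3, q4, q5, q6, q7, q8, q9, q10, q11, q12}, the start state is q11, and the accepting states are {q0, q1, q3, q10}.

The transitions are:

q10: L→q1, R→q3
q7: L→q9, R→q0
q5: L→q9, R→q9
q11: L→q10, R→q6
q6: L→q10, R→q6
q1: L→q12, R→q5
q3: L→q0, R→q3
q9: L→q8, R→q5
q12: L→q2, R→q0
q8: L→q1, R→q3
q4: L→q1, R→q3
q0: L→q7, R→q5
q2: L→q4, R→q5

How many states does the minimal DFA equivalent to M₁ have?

7

Every state is reachable, so we keep all 13.
Start with accepting vs non-accepting: {q0,q1,q3,q10} | {q2,q4,q5,q6,q7,q8,q9,q11,q12}.
On input L, block {q0,q1,q3,q10} splits into {q0,q1} and {q3,q10}.
Split {q2,q4,q5,q6,q7,q8,q9,q11,q12} by δ(·,L) → {q2,q5,q7,q9,q12} and {q4,q8} and {q6,q11}.
Refine {q2,q5,q7,q9,q12} on symbol L: members go to different blocks, giving {q5,q7,q12} and {q2,q9}.
On input R, block {q5,q7,q12} splits into {q7,q12} and {q5}.
No further refinement is possible. Final partition (7 blocks): {q0,q1} | {q7,q12} | {q3,q10} | {q4,q8} | {q6,q11} | {q2,q9} | {q5}.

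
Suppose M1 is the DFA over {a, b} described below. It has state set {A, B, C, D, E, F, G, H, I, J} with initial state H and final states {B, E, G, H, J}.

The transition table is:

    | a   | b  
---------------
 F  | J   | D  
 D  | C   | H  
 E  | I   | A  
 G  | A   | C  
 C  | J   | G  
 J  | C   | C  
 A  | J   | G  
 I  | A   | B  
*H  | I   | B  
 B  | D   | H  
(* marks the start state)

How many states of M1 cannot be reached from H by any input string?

Starting at H and following transitions, the reachable set is {A, B, C, D, G, H, I, J}. That leaves E, F unreachable — 2 in total.

2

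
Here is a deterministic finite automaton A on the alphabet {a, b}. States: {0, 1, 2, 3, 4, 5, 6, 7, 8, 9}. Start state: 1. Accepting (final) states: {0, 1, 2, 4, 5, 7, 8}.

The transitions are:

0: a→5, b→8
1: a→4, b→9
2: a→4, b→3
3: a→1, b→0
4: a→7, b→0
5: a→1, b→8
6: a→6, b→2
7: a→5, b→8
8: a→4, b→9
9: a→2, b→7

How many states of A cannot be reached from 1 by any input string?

No path from 1 leads to 6; the other 9 states are all reachable.

1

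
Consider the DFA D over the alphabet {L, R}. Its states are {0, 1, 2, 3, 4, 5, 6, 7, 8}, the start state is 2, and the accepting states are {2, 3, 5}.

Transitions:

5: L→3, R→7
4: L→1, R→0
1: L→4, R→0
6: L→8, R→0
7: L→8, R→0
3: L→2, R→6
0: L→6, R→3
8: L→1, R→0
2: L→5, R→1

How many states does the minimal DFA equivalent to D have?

P0 = {2,3,5} | {0,1,4,6,7,8}.
Refine {0,1,4,6,7,8} on symbol R: members go to different blocks, giving {1,4,6,7,8} and {0}.
No further refinement is possible. Final partition (3 blocks): {2,3,5} | {1,4,6,7,8} | {0}.

3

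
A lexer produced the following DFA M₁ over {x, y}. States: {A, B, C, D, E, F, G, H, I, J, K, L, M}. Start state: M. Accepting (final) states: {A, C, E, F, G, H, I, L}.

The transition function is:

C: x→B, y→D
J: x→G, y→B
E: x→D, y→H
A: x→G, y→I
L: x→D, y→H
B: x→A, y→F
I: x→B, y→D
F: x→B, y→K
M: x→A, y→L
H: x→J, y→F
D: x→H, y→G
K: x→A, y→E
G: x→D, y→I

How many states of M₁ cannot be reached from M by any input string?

No path from M leads to C; the other 12 states are all reachable.

1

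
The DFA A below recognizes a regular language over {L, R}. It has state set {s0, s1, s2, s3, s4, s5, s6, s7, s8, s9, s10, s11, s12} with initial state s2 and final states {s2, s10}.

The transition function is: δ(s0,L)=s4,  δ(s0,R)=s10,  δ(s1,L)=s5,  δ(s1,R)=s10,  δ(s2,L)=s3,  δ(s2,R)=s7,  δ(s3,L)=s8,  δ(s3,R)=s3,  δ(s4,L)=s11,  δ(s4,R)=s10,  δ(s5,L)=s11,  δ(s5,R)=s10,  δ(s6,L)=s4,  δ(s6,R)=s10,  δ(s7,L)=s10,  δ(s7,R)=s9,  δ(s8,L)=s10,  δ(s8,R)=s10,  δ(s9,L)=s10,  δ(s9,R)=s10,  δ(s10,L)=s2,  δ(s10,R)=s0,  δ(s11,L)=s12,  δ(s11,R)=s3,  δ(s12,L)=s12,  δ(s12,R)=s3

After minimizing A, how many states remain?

Reachable states from the start: {s0,s2,s3,s4,s7,s8,s9,s10,s11,s12}. Unreachable: {s1,s5,s6} — drop them.
P0 = {s2,s10} | {s0,s3,s4,s7,s8,s9,s11,s12}.
On input L, block {s2,s10} splits into {s2} and {s10}.
Split {s0,s3,s4,s7,s8,s9,s11,s12} by δ(·,L) → {s0,s3,s4,s11,s12} and {s7,s8,s9}.
Refine {s0,s3,s4,s11,s12} on symbol L: members go to different blocks, giving {s0,s4,s11,s12} and {s3}.
Split {s0,s4,s11,s12} by δ(·,R) → {s0,s4} and {s11,s12}.
Refine {s0,s4} on symbol L: members go to different blocks, giving {s0} and {s4}.
Refine {s7,s8,s9} on symbol R: members go to different blocks, giving {s8,s9} and {s7}.
No further refinement is possible. Final partition (8 blocks): {s2} | {s0} | {s10} | {s8,s9} | {s3} | {s11,s12} | {s4} | {s7}.

8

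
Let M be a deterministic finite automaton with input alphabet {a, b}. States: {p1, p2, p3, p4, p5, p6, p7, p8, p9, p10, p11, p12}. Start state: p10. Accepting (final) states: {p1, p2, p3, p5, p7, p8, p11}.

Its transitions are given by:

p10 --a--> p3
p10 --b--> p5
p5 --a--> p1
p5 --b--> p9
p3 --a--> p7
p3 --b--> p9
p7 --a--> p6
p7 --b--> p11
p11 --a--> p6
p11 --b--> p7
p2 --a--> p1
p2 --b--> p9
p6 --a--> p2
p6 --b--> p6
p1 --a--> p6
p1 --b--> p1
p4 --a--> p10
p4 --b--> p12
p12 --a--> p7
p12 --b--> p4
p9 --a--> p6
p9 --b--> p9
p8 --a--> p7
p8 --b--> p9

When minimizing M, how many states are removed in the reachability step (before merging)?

3

BFS from p10 reaches {p1, p2, p3, p5, p6, p7, p9, p10, p11}; the 3 state(s) p4, p8, p12 are never visited.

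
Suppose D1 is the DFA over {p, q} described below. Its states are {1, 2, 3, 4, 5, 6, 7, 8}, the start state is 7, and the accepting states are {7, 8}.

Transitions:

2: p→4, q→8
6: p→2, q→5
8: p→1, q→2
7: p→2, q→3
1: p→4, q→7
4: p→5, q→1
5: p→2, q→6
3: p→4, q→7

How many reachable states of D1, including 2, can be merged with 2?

P0 = {7,8} | {1,2,3,4,5,6}.
Split {1,2,3,4,5,6} by δ(·,q) → {1,2,3} and {4,5,6}.
Split {4,5,6} by δ(·,p) → {5,6} and {4}.
Stable partition: {7,8} | {1,2,3} | {5,6} | {4} — 4 equivalence classes.
State 2 belongs to the block {1,2,3}, which has 3 states.

3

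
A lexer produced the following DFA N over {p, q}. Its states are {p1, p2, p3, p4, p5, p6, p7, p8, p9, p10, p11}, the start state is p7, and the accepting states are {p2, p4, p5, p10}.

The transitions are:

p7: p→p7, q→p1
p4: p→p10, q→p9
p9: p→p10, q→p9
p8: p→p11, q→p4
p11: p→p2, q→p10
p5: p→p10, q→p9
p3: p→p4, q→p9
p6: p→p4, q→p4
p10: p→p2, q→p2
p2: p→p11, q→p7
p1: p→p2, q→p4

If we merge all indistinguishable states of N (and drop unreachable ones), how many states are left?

7

First remove the unreachable states {p3,p5,p6,p8}; 7 states remain.
Start with accepting vs non-accepting: {p2,p4,p10} | {p1,p7,p9,p11}.
On input p, block {p2,p4,p10} splits into {p4,p10} and {p2}.
On input p, block {p4,p10} splits into {p4} and {p10}.
Refine {p1,p7,p9,p11} on symbol p: members go to different blocks, giving {p1,p11} and {p7} and {p9}.
Refine {p1,p11} on symbol q: members go to different blocks, giving {p1} and {p11}.
The partition is now stable with 7 blocks: {p4} | {p1} | {p2} | {p10} | {p7} | {p9} | {p11}.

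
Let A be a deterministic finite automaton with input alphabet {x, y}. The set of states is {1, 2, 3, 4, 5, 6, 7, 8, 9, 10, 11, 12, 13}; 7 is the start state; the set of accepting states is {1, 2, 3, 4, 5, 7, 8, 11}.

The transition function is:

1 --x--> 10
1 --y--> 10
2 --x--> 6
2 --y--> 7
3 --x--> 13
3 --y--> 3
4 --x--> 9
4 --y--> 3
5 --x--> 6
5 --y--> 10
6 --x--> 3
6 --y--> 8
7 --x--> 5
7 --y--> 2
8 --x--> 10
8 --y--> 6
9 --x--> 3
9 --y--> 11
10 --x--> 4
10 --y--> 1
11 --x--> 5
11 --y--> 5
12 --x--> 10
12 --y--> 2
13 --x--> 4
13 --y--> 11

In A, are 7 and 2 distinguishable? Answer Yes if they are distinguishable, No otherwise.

States {12} cannot be reached from the start state, so discard them.
P0 = {1,2,3,4,5,7,8,11} | {6,9,10,13}.
Refine {1,2,3,4,5,7,8,11} on symbol x: members go to different blocks, giving {1,2,3,4,5,8} and {7,11}.
Refine {1,2,3,4,5,8} on symbol y: members go to different blocks, giving {1,5,8} and {3,4} and {2}.
Refine {6,9,10,13} on symbol y: members go to different blocks, giving {6,10} and {9,13}.
Split {7,11} by δ(·,y) → {7} and {11}.
No further refinement is possible. Final partition (7 blocks): {1,5,8} | {6,10} | {7} | {3,4} | {2} | {9,13} | {11}.
7 and 2 end up in different blocks, so they are distinguishable. For instance, the string 'x' is accepted from only 7.

Yes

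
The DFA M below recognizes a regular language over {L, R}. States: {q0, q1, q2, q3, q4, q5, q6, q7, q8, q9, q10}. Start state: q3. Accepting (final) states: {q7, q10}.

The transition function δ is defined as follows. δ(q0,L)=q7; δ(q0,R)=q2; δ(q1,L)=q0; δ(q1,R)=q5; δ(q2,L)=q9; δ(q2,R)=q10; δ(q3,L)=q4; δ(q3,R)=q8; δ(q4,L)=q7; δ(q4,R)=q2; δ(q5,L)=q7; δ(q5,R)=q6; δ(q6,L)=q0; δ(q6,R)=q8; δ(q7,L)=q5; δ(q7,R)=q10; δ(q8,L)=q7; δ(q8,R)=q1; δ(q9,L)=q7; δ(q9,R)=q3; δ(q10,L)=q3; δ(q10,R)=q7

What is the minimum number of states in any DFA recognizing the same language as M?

6

P0 = {q7,q10} | {q0,q1,q2,q3,q4,q5,q6,q8,q9}.
On input L, block {q0,q1,q2,q3,q4,q5,q6,q8,q9} splits into {q0,q4,q5,q8,q9} and {q1,q2,q3,q6}.
On input L, block {q7,q10} splits into {q7} and {q10}.
On input R, block {q1,q2,q3,q6} splits into {q1,q3,q6} and {q2}.
On input R, block {q0,q4,q5,q8,q9} splits into {q5,q8,q9} and {q0,q4}.
The partition is now stable with 6 blocks: {q7} | {q5,q8,q9} | {q1,q3,q6} | {q10} | {q2} | {q0,q4}.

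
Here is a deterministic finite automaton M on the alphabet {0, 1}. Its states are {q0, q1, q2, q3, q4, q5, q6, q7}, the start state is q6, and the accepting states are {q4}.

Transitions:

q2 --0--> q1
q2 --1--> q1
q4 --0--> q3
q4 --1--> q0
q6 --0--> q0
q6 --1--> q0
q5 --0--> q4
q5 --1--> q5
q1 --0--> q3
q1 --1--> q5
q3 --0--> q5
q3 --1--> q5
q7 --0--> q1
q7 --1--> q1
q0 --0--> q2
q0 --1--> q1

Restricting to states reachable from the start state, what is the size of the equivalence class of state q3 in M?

1

States {q7} cannot be reached from the start state, so discard them.
Start with accepting vs non-accepting: {q4} | {q0,q1,q2,q3,q5,q6}.
Split {q0,q1,q2,q3,q5,q6} by δ(·,0) → {q0,q1,q2,q3,q6} and {q5}.
Split {q0,q1,q2,q3,q6} by δ(·,0) → {q0,q1,q2,q6} and {q3}.
Split {q0,q1,q2,q6} by δ(·,0) → {q0,q2,q6} and {q1}.
On input 0, block {q0,q2,q6} splits into {q0,q6} and {q2}.
On input 0, block {q0,q6} splits into {q0} and {q6}.
The partition is now stable with 7 blocks: {q4} | {q0} | {q5} | {q3} | {q1} | {q2} | {q6}.
The equivalence class containing q3 is {q3}, of size 1.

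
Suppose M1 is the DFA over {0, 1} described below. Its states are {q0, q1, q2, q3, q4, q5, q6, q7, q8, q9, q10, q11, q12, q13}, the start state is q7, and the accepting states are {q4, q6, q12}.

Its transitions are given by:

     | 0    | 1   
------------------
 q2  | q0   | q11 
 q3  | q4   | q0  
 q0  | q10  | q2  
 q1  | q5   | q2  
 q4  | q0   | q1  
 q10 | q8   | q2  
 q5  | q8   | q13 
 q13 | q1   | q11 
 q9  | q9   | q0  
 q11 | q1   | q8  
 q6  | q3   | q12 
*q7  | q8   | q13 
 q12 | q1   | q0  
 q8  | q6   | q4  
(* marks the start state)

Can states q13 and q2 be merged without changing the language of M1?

First remove the unreachable states {q9}; 13 states remain.
P0 = {q4,q6,q12} | {q0,q1,q2,q3,q5,q7,q8,q10,q11,q13}.
Refine {q4,q6,q12} on symbol 1: members go to different blocks, giving {q4,q12} and {q6}.
Split {q0,q1,q2,q3,q5,q7,q8,q10,q11,q13} by δ(·,0) → {q0,q1,q2,q5,q7,q10,q11,q13} and {q3} and {q8}.
On input 0, block {q0,q1,q2,q5,q7,q10,q11,q13} splits into {q0,q1,q2,q11,q13} and {q5,q7,q10}.
Split {q0,q1,q2,q11,q13} by δ(·,0) → {q2,q11,q13} and {q0,q1}.
Refine {q2,q11,q13} on symbol 1: members go to different blocks, giving {q2,q13} and {q11}.
Stable partition: {q4,q12} | {q2,q13} | {q6} | {q3} | {q8} | {q5,q7,q10} | {q0,q1} | {q11} — 8 equivalence classes.
q13 and q2 lie in the same block of the stable partition, so they are equivalent — no string distinguishes them.

Yes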